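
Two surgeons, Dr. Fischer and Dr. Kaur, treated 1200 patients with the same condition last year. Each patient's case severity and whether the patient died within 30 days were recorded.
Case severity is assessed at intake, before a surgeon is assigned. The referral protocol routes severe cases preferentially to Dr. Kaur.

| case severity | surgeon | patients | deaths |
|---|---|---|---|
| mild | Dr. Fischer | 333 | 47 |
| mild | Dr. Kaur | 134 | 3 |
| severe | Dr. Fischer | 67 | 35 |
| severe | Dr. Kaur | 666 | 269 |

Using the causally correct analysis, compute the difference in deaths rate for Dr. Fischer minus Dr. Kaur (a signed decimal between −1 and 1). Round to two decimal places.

+0.12

Within every case severity level Dr. Kaur has the lower rate, yet pooled Dr. Fischer does — Simpson's reversal.
Since case severity is a pre-existing factor (not a product of the surgeon) and it affects the outcome on its own, it is a confounder. The stratified rates, not the pooled rate, identify the causal effect.
Adjusting over the population distribution of case severity: 0.389·(0.141−0.022) + 0.611·(0.522−0.404) = +0.119.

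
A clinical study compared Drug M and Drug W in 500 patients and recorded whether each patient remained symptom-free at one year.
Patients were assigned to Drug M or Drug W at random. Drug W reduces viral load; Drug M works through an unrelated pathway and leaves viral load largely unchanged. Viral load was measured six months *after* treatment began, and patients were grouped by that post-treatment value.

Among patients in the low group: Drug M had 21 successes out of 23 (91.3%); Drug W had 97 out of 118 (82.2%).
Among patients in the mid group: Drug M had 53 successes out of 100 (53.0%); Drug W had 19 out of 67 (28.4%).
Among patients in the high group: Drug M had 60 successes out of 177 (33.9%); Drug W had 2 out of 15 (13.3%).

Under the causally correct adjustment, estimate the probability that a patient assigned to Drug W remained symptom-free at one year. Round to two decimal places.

Stratifying would compare drugs among patients the drugs themselves sorted into viral load groups — a form of selection on an intermediate. The unconditioned pooled rates give the total causal effect.
So P(outcome | do(Drug W)) is just the pooled rate for Drug W: 118/200 = 0.590.

0.59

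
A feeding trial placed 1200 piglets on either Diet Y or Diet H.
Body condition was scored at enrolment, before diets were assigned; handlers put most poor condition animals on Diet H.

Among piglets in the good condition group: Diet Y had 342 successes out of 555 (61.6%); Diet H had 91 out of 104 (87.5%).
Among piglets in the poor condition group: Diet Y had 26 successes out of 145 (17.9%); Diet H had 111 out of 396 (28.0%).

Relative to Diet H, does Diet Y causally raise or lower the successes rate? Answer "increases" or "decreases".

Within every starting body condition level Diet H has the higher rate, yet pooled Diet Y does — Simpson's reversal.
Starting body condition differs across diets for reasons unrelated to any effect of the diet itself, and it separately predicts the outcome — a classic confounder. We must compare within starting body condition levels.
Within each level — good condition: 61.6% vs 87.5%; poor condition: 17.9% vs 28.0% — Diet H is higher every time.

decreases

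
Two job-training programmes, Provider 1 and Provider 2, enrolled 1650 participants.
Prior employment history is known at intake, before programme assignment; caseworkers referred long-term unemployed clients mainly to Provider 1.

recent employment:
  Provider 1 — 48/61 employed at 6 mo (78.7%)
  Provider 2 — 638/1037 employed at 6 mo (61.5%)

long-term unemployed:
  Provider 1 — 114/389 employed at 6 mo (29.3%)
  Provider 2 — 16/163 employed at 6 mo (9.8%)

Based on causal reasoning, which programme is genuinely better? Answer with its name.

Provider 1 is higher inside every prior employment history stratum but Provider 2 is higher in aggregate. Whether to stratify depends on how prior employment history relates to the programme.
Prior employment history is set before the programme has any effect — it is not caused by the programme — and it independently drives the outcome. That makes it a confounder, so the causal comparison is within prior employment history levels.
Within each level — recent employment: 78.7% vs 61.5%; long-term unemployed: 29.3% vs 9.8% — Provider 1 is higher every time.

Provider 1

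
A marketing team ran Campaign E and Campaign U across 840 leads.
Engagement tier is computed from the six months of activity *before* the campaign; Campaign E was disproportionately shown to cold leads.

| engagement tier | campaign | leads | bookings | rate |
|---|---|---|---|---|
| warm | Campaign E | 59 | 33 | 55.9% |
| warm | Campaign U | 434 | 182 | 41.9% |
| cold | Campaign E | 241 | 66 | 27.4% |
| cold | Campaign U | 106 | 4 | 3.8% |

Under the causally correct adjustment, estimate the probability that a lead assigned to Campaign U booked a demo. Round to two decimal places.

Engagement tier differs across campaigns for reasons unrelated to any effect of the campaign itself, and it separately predicts the outcome — a classic confounder. We must compare within engagement tier levels.
Standardising Campaign U to the population engagement tier mix: 0.587·182/434 + 0.413·4/106 = 0.262.

0.26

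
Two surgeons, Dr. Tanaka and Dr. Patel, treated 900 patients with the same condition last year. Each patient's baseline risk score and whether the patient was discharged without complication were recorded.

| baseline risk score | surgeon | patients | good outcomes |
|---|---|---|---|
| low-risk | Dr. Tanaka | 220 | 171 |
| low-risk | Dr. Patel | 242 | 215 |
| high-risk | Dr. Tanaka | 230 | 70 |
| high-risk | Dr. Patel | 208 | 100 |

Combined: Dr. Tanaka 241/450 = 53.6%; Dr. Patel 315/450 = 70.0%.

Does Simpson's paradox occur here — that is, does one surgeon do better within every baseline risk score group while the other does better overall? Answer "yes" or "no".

Within each baseline risk score level (low-risk 77.7% vs 88.8%; high-risk 30.4% vs 48.1%), Dr. Patel has the higher rate every time. Pooled: 53.6% vs 70.0% — Dr. Patel has the higher rate overall. They agree.

no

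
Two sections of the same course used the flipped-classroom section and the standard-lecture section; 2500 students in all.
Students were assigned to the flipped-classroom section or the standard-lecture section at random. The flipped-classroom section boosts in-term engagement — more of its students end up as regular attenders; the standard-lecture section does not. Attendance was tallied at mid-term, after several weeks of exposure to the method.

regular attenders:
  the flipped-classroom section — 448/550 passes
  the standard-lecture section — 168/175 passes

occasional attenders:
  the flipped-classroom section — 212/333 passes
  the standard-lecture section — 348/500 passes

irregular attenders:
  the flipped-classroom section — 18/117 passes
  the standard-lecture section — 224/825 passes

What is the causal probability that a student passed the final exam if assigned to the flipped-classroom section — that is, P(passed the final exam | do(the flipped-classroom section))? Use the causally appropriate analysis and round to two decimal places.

Mid-term attendance lies on the pathway teaching method → mid-term attendance → outcome, so adjusting for it blocks the indirect effect. For the total causal effect of teaching method, use the unadjusted pooled rates.
So P(outcome | do(the flipped-classroom section)) is just the pooled rate for the flipped-classroom section: 678/1000 = 0.678.

0.68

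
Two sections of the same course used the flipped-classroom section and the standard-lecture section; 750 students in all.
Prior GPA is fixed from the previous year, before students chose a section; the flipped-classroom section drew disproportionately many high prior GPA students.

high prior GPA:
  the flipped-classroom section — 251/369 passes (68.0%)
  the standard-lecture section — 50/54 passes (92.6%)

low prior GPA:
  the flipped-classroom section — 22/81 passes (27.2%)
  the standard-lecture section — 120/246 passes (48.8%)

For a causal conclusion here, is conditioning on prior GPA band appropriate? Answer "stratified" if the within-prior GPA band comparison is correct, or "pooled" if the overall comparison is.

stratified

The imbalance in prior GPA band arose from how students were allocated, not from anything the teaching method did; and prior GPA band independently affects the outcome. The pooled gap is confounded — condition on prior GPA band.
Within each level — high prior GPA: 68.0% vs 92.6%; low prior GPA: 27.2% vs 48.8% — the standard-lecture section is higher every time.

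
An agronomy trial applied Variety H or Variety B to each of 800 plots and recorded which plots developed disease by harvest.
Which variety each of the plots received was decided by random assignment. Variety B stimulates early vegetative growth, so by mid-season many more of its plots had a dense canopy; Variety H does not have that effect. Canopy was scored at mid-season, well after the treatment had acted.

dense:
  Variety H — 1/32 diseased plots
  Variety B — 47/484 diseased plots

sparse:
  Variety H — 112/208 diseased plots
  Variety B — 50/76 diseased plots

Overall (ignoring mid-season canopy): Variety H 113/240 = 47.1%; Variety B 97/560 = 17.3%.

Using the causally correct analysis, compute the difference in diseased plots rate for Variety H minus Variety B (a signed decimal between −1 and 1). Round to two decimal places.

+0.30

The stratified and pooled comparisons disagree (Variety H wins within each mid-season canopy; Variety B wins overall), so the answer turns on the causal role of mid-season canopy.
Mid-season canopy is recorded after the variety and is itself shifted by it — it sits on the causal path from variety to outcome. Conditioning on a mediator would strip out part of the effect we want; the pooled comparison gives the total causal effect.
The causal difference is the pooled difference: 0.471 − 0.173 = +0.298.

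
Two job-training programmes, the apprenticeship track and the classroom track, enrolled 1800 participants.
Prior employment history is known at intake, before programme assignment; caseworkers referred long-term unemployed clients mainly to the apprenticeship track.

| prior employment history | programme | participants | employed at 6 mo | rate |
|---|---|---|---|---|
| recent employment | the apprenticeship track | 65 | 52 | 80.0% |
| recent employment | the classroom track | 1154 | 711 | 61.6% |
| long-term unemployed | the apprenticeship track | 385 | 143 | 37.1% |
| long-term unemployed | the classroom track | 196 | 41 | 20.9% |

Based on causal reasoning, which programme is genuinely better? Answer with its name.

the apprenticeship track

the apprenticeship track is higher inside every prior employment history stratum but the classroom track is higher in aggregate. Whether to stratify depends on how prior employment history relates to the programme.
Prior employment history differs across programmes for reasons unrelated to any effect of the programme itself, and it separately predicts the outcome — a classic confounder. We must compare within prior employment history levels.
Within each level — recent employment: 80.0% vs 61.6%; long-term unemployed: 37.1% vs 20.9% — the apprenticeship track is higher every time.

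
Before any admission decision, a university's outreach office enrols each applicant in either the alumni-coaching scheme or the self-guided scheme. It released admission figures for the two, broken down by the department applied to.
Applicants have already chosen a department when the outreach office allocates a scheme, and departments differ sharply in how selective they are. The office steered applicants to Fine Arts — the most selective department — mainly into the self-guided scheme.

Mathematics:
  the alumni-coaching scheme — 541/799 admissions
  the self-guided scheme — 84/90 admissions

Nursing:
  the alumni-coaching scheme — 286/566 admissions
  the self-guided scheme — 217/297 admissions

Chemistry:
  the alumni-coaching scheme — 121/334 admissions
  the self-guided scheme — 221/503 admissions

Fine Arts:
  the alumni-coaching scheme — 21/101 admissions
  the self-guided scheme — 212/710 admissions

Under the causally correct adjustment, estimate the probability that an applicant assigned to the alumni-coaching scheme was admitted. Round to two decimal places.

The imbalance in department arose from how applicants were allocated, not from anything the outreach scheme did; and department independently affects the outcome. The pooled gap is confounded — condition on department.
Standardising the alumni-coaching scheme to the population department mix: 0.261·541/799 + 0.254·286/566 + 0.246·121/334 + 0.239·21/101 = 0.444.

0.44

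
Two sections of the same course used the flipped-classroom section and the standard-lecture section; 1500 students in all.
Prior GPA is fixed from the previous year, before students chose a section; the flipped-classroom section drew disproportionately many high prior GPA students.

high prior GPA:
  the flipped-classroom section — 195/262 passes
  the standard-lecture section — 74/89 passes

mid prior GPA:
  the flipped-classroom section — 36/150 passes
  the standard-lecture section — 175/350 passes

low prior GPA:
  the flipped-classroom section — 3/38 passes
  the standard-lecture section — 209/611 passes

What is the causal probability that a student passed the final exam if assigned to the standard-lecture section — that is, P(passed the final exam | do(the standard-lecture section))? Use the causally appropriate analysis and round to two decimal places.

The stratified and pooled comparisons disagree (the standard-lecture section wins within each prior GPA band; the flipped-classroom section wins overall), so the answer turns on the causal role of prior GPA band.
Here prior GPA band is a common cause — it drives both which teaching method a case falls under and the outcome. The crude comparison mixes populations; the stratum-specific rates are the causally relevant ones.
Standardising the standard-lecture section to the population prior GPA band mix: 0.234·74/89 + 0.333·175/350 + 0.433·209/611 = 0.509.

0.51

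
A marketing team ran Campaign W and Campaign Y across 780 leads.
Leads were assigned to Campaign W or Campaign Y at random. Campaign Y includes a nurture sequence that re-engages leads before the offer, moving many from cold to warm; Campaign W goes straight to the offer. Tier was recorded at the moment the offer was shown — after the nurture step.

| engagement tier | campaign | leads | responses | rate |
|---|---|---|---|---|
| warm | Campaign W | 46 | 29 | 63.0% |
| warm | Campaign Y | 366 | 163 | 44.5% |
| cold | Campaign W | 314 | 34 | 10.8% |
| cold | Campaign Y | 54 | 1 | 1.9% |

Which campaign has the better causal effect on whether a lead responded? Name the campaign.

Within every engagement tier level Campaign W has the higher rate, yet pooled Campaign Y does — Simpson's reversal.
The distribution of engagement tier is itself part of what the campaign does — it is an intermediate outcome. Holding it fixed would remove that part of the effect; the total effect is the pooled difference.
Pooled: Campaign W 17.5% vs Campaign Y 39.0%; Campaign Y is higher overall.

Campaign Y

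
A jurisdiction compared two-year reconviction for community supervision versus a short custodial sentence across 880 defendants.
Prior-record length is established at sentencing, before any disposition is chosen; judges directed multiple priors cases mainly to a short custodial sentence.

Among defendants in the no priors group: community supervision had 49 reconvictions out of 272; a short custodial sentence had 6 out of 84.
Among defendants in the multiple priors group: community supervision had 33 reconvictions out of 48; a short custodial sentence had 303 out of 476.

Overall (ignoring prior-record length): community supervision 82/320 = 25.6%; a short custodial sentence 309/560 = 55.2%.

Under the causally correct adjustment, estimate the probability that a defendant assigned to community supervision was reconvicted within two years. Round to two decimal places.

Since prior-record length is a pre-existing factor (not a product of the disposition) and it affects the outcome on its own, it is a confounder. The stratified rates, not the pooled rate, identify the causal effect.
Standardising community supervision to the population prior-record length mix: 0.405·49/272 + 0.595·33/48 = 0.482.

0.48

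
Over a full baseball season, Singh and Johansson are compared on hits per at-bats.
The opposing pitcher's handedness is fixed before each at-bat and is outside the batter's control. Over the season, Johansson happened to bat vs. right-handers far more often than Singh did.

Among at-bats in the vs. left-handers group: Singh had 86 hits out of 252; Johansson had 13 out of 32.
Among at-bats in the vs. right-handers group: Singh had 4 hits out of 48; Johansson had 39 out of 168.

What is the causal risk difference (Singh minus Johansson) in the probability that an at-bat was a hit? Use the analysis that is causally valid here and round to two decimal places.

Here pitcher handedness is a common cause — it drives both which player a case falls under and the outcome. The crude comparison mixes populations; the stratum-specific rates are the causally relevant ones.
Adjusting over the population distribution of pitcher handedness: 0.568·(0.341−0.406) + 0.432·(0.083−0.232) = -0.101.

-0.10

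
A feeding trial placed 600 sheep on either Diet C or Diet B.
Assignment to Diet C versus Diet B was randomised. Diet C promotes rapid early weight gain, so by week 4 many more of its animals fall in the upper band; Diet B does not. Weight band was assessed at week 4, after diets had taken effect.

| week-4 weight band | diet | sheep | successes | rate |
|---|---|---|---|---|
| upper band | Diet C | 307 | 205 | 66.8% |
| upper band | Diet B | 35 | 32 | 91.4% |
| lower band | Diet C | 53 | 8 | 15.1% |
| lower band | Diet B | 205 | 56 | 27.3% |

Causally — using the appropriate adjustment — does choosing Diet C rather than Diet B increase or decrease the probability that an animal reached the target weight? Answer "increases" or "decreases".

Week-4 weight band here is a post-treatment variable shaped by the diet; conditioning on it would introduce bias rather than remove it. The overall comparison is the causal one.
Pooled: Diet C 59.2% vs Diet B 36.7%; Diet C is higher overall.

increases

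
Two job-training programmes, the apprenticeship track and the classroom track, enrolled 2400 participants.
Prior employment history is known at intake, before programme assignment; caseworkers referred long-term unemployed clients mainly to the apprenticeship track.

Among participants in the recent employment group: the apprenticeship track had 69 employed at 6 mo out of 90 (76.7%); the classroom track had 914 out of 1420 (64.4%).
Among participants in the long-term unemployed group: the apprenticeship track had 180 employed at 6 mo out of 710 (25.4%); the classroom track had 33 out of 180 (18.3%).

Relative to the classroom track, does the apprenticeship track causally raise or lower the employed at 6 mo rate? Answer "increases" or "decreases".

increases

Here prior employment history is a common cause — it drives both which programme a case falls under and the outcome. The crude comparison mixes populations; the stratum-specific rates are the causally relevant ones.
Within each level — recent employment: 76.7% vs 64.4%; long-term unemployed: 25.4% vs 18.3% — the apprenticeship track is higher every time.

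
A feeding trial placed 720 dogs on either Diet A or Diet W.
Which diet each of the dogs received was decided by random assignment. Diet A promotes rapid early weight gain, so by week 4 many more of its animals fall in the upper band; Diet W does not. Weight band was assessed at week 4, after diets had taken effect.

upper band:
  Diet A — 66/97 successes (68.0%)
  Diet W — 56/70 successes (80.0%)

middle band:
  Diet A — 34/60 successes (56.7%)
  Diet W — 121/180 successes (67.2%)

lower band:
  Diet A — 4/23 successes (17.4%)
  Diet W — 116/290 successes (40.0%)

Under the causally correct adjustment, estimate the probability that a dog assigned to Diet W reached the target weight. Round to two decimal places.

0.54

The stratified and pooled comparisons disagree (Diet W wins within each week-4 weight band; Diet A wins overall), so the answer turns on the causal role of week-4 weight band.
Week-4 weight band is recorded after the diet and is itself shifted by it — it sits on the causal path from diet to outcome. Conditioning on a mediator would strip out part of the effect we want; the pooled comparison gives the total causal effect.
So P(outcome | do(Diet W)) is just the pooled rate for Diet W: 293/540 = 0.543.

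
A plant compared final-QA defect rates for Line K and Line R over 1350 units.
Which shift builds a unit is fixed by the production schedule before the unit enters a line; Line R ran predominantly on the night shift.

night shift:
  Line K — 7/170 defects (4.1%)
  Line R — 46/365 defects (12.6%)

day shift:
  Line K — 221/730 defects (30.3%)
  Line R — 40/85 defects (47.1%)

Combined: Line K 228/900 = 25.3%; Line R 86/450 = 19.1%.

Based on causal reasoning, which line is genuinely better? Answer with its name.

The shift-specific comparison favours Line K throughout, but the pooled figures favour Line R. The question is whether to condition on shift.
Here shift is a common cause — it drives both which line a case falls under and the outcome. The crude comparison mixes populations; the stratum-specific rates are the causally relevant ones.
Within each level — night shift: 4.1% vs 12.6%; day shift: 30.3% vs 47.1% — Line K is lower every time.

Line K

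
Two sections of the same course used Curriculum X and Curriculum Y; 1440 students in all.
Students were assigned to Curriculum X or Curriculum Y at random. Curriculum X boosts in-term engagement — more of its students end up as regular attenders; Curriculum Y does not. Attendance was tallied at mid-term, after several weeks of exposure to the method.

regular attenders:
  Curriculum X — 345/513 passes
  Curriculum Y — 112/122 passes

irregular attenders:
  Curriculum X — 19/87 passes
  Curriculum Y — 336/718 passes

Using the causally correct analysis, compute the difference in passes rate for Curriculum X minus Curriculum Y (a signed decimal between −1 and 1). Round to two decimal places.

+0.07

Within every mid-term attendance level Curriculum Y has the higher rate, yet pooled Curriculum X does — Simpson's reversal.
Mid-term attendance lies on the pathway teaching method → mid-term attendance → outcome, so adjusting for it blocks the indirect effect. For the total causal effect of teaching method, use the unadjusted pooled rates.
The causal difference is the pooled difference: 0.607 − 0.533 = +0.073.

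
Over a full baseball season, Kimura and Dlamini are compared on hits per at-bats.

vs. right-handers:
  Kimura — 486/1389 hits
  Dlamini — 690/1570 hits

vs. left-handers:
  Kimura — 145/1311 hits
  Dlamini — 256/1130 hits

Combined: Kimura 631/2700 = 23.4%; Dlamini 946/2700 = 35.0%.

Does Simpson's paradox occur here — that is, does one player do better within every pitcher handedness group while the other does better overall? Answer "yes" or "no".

no

Within each pitcher handedness level (vs. right-handers 35.0% vs 43.9%; vs. left-handers 11.1% vs 22.7%), Dlamini has the higher rate every time. Pooled: 23.4% vs 35.0% — Dlamini has the higher rate overall. They agree.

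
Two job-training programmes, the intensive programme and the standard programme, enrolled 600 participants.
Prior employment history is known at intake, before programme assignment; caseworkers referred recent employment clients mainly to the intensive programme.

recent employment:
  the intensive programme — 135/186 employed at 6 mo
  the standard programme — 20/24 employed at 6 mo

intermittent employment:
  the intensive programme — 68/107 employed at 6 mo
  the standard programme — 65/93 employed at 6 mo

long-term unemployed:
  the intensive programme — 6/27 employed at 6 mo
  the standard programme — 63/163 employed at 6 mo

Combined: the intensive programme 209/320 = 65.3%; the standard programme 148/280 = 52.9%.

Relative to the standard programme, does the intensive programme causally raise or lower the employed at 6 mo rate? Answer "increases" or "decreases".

decreases

the standard programme is higher inside every prior employment history stratum but the intensive programme is higher in aggregate. Whether to stratify depends on how prior employment history relates to the programme.
Prior employment history is set before the programme has any effect — it is not caused by the programme — and it independently drives the outcome. That makes it a confounder, so the causal comparison is within prior employment history levels.
Within each level — recent employment: 72.6% vs 83.3%; intermittent employment: 63.6% vs 69.9%; long-term unemployed: 22.2% vs 38.7% — the standard programme is higher every time.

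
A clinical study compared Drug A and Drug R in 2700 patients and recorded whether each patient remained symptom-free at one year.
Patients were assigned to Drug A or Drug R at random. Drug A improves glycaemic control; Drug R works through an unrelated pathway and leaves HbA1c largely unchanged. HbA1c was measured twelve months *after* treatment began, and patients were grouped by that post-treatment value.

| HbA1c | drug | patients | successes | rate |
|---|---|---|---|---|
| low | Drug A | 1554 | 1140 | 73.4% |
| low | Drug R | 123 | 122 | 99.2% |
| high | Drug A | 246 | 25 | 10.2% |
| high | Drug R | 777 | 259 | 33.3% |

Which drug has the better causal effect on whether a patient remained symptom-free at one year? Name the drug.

Drug A

HbA1c is downstream of the drug. One should not condition on a consequence of treatment, so the overall rates are the right comparison.
Pooled: Drug A 64.7% vs Drug R 42.3%; Drug A is higher overall.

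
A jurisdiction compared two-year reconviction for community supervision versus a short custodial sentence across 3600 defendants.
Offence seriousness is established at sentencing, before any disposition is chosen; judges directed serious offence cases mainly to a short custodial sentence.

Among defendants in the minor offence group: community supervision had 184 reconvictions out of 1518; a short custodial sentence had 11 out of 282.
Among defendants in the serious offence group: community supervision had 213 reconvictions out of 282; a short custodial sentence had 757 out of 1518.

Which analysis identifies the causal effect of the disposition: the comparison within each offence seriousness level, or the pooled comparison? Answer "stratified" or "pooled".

The stratified and pooled comparisons disagree (a short custodial sentence wins within each offence seriousness; community supervision wins overall), so the answer turns on the causal role of offence seriousness.
Offence seriousness differs across dispositions for reasons unrelated to any effect of the disposition itself, and it separately predicts the outcome — a classic confounder. We must compare within offence seriousness levels.
Within each level — minor offence: 12.1% vs 3.9%; serious offence: 75.5% vs 49.9% — a short custodial sentence is lower every time.

stratified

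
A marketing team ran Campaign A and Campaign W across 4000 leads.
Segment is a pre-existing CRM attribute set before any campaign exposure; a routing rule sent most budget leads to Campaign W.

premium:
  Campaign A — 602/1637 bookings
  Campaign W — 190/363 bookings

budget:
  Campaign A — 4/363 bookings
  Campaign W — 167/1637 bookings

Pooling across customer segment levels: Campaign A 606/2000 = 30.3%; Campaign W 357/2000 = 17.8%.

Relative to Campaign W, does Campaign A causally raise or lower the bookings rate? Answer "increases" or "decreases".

decreases

Campaign W is higher inside every customer segment stratum but Campaign A is higher in aggregate. Whether to stratify depends on how customer segment relates to the campaign.
Customer segment satisfies the back-door criterion: it is not a descendant of the campaign, and it blocks the spurious path from campaign to outcome. Adjusting for it (i.e., using the within-customer segment rates) gives the causal effect.
Within each level — premium: 36.8% vs 52.3%; budget: 1.1% vs 10.2% — Campaign W is higher every time.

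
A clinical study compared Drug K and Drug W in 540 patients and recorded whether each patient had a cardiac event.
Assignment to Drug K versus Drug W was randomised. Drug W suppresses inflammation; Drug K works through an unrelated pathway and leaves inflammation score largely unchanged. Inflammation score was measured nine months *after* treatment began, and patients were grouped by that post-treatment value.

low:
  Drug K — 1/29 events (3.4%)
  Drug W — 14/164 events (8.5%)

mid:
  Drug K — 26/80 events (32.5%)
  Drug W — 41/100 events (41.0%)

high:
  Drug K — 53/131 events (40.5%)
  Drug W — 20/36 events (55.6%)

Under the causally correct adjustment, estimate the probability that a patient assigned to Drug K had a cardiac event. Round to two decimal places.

Inflammation score here is a post-treatment variable shaped by the drug; conditioning on it would introduce bias rather than remove it. The overall comparison is the causal one.
So P(outcome | do(Drug K)) is just the pooled rate for Drug K: 80/240 = 0.333.

0.33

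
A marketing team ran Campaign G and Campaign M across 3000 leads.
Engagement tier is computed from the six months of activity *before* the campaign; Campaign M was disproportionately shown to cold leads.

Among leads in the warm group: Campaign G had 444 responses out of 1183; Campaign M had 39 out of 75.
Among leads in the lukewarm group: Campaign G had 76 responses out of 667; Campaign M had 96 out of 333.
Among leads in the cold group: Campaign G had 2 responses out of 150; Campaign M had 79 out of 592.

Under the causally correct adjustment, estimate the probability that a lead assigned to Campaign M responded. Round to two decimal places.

Nothing the campaign does changes engagement tier; the imbalance is an allocation artefact. With engagement tier also predicting the outcome, the pooled figure is confounded, and the within-stratum comparison is the causal one.
Standardising Campaign M to the population engagement tier mix: 0.419·39/75 + 0.333·96/333 + 0.247·79/592 = 0.347.

0.35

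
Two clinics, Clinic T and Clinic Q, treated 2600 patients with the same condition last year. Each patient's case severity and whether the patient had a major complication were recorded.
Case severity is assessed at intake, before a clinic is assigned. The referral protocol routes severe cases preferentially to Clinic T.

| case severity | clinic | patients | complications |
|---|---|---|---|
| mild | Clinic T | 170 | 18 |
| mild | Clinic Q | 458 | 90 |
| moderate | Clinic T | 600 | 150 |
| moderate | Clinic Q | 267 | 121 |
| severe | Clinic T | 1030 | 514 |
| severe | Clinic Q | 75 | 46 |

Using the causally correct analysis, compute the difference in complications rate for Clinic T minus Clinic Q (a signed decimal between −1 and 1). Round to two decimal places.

The stratified and pooled comparisons disagree (Clinic T wins within each case severity; Clinic Q wins overall), so the answer turns on the causal role of case severity.
Here case severity is a common cause — it drives both which clinic a case falls under and the outcome. The crude comparison mixes populations; the stratum-specific rates are the causally relevant ones.
Adjusting over the population distribution of case severity: 0.242·(0.106−0.197) + 0.333·(0.250−0.453) + 0.425·(0.499−0.613) = -0.138.

-0.14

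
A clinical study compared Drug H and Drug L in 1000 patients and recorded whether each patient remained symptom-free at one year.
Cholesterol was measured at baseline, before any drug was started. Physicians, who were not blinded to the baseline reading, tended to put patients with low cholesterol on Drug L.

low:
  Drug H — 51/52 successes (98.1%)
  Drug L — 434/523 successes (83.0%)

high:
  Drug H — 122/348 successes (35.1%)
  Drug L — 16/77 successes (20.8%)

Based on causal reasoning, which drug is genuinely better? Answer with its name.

Drug H

The imbalance in cholesterol arose from how patients were allocated, not from anything the drug did; and cholesterol independently affects the outcome. The pooled gap is confounded — condition on cholesterol.
Within each level — low: 98.1% vs 83.0%; high: 35.1% vs 20.8% — Drug H is higher every time.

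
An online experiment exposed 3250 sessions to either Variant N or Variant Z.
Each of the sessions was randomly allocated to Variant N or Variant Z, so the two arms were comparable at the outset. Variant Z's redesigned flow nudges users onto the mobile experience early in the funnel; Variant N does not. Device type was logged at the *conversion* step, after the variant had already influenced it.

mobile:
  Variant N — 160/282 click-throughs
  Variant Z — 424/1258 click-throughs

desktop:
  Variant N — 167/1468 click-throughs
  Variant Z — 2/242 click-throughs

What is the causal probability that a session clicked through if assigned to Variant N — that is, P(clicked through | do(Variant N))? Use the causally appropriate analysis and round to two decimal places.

The distribution of device type is itself part of what the variant does — it is an intermediate outcome. Holding it fixed would remove that part of the effect; the total effect is the pooled difference.
So P(outcome | do(Variant N)) is just the pooled rate for Variant N: 327/1750 = 0.187.

0.19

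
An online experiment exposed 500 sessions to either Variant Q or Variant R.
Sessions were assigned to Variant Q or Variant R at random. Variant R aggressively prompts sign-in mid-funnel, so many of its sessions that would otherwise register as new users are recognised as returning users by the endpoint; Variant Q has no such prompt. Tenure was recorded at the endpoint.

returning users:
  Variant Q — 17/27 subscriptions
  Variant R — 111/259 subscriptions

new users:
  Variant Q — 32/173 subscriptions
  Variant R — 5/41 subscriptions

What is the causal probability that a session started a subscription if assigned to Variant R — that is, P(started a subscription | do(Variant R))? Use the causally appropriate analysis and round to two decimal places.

0.39

The stratified and pooled comparisons disagree (Variant Q wins within each user tenure; Variant R wins overall), so the answer turns on the causal role of user tenure.
User tenure is downstream of the variant. One should not condition on a consequence of treatment, so the overall rates are the right comparison.
So P(outcome | do(Variant R)) is just the pooled rate for Variant R: 116/300 = 0.387.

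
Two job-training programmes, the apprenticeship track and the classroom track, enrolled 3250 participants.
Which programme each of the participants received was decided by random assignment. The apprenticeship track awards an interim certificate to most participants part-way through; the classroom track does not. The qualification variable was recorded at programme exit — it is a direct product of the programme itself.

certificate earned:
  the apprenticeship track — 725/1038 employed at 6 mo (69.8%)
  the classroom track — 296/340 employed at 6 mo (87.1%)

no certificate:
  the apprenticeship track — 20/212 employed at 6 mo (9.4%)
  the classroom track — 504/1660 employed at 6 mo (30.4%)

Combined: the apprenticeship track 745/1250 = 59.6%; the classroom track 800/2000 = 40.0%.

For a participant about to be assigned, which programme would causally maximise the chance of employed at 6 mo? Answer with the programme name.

the apprenticeship track

the classroom track is higher inside every qualification attained during the programme stratum but the apprenticeship track is higher in aggregate. Whether to stratify depends on how qualification attained during the programme relates to the programme.
Qualification attained during the programme is recorded after the programme and is itself shifted by it — it sits on the causal path from programme to outcome. Conditioning on a mediator would strip out part of the effect we want; the pooled comparison gives the total causal effect.
Pooled: the apprenticeship track 59.6% vs the classroom track 40.0%; the apprenticeship track is higher overall.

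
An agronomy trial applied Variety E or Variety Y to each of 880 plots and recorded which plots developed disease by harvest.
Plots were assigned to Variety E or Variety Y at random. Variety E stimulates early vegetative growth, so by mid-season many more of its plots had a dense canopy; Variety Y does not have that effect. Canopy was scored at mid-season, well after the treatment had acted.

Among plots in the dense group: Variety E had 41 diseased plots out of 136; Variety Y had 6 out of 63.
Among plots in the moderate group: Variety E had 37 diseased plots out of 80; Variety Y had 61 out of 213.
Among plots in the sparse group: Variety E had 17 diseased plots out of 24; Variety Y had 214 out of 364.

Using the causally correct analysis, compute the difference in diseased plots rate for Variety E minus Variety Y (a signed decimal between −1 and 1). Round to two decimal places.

Mid-season canopy here is a post-treatment variable shaped by the variety; conditioning on it would introduce bias rather than remove it. The overall comparison is the causal one.
The causal difference is the pooled difference: 0.396 − 0.439 = -0.043.

-0.04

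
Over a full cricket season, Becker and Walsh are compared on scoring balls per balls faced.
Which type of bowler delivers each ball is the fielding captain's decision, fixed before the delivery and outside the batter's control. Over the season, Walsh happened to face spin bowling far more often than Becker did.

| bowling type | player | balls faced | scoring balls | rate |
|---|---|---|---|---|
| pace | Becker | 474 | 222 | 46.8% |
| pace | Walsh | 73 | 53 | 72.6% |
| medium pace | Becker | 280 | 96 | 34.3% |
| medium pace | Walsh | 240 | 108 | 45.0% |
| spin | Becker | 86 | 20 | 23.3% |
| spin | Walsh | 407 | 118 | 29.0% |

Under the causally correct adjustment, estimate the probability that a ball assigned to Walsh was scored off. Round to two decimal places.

0.50

The bowling type-specific comparison favours Walsh throughout, but the pooled figures favour Becker. The question is whether to condition on bowling type.
Here bowling type is a common cause — it drives both which player a case falls under and the outcome. The crude comparison mixes populations; the stratum-specific rates are the causally relevant ones.
Standardising Walsh to the population bowling type mix: 0.351·53/73 + 0.333·108/240 + 0.316·118/407 = 0.496.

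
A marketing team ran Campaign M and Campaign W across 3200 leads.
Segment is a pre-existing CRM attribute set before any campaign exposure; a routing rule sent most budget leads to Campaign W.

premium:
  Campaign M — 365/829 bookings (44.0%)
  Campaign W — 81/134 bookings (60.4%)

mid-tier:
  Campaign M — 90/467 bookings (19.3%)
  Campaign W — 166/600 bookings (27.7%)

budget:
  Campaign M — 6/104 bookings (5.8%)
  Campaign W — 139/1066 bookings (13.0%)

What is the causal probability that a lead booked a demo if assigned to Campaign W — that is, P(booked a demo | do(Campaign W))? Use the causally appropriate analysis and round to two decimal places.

Campaign W is higher inside every customer segment stratum but Campaign M is higher in aggregate. Whether to stratify depends on how customer segment relates to the campaign.
Customer segment satisfies the back-door criterion: it is not a descendant of the campaign, and it blocks the spurious path from campaign to outcome. Adjusting for it (i.e., using the within-customer segment rates) gives the causal effect.
Standardising Campaign W to the population customer segment mix: 0.301·81/134 + 0.333·166/600 + 0.366·139/1066 = 0.322.

0.32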